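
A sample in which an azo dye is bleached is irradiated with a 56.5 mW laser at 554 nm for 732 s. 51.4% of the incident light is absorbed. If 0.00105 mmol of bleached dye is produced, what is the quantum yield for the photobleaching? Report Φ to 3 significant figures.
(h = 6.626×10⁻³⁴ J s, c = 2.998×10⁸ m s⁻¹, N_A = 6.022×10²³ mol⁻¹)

Φ = 0.0107

Product: 0.00105 mmol = 1.05×10⁻⁶ mol.
Photon energy at 554 nm: hc/λ = (6.626×10⁻³⁴)(2.998×10⁸)/(554×10⁻⁹) = 3.586×10⁻¹⁹ J.
Energy delivered: (56.5 mW)(732 s) = 41.36 J.
Photons incident: 41.36 / 3.586×10⁻¹⁹ = 1.153×10²⁰, i.e. 1.153×10²⁰/6.022×10²³ = 1.915×10⁻⁴ mol.
Photons absorbed: 0.514 × 1.915×10⁻⁴ = 9.843×10⁻⁵ mol.
Φ = 1.05×10⁻⁶ mol / 9.843×10⁻⁵ mol photons = 0.0107.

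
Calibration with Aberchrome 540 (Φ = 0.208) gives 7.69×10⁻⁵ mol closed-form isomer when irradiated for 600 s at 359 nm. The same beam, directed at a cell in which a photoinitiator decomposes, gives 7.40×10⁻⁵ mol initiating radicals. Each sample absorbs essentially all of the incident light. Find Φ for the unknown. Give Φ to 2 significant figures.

Photons absorbed by the actinometer: 7.69×10⁻⁵ / 0.208 = 3.697×10⁻⁴ mol.
Φ(unknown) = 7.40×10⁻⁵ / 3.697×10⁻⁴ = 0.20.

Φ = 0.20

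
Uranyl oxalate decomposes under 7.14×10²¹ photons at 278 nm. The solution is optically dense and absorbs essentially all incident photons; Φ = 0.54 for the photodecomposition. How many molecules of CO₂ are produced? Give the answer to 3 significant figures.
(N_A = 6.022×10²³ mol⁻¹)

Moles of photons: 7.14×10²¹ / 6.022×10²³ = 0.01186 mol.
Product: Φ × n_abs = 0.54 × 0.01186 = 0.006404 mol.
As a count: 0.006404 × 6.022×10²³ = 3.86×10²¹.

3.86×10²¹ molecules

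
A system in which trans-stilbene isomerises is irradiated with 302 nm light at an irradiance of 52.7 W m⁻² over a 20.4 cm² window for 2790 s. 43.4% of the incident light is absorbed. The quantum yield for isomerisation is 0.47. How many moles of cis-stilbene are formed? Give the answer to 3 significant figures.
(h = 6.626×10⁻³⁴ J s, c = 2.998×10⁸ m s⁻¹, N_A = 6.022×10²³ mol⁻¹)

1.54×10⁻⁴ mol

Photon energy at 302 nm: hc/λ = (6.626×10⁻³⁴)(2.998×10⁸)/(302×10⁻⁹) = 6.578×10⁻¹⁹ J.
Energy delivered: (52.7 W m⁻²)(20.4×10⁻⁴ m²)(2790 s) = 299.9 J.
Photons incident: 299.9 / 6.578×10⁻¹⁹ = 4.559×10²⁰, i.e. 4.559×10²⁰/6.022×10²³ = 7.571×10⁻⁴ mol.
Photons absorbed: 0.434 × 7.571×10⁻⁴ = 3.286×10⁻⁴ mol.
Product: Φ × n_abs = 0.47 × 3.286×10⁻⁴ = 1.544×10⁻⁴ mol.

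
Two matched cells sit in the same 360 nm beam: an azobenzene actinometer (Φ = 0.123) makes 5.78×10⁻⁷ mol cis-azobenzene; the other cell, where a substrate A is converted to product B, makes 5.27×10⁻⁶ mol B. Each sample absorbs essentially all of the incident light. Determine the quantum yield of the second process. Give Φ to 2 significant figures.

Photons absorbed by the actinometer: 5.78×10⁻⁷ / 0.123 = 4.699×10⁻⁶ mol.
Φ(unknown) = 5.27×10⁻⁶ / 4.699×10⁻⁶ = 1.1.

Φ = 1.1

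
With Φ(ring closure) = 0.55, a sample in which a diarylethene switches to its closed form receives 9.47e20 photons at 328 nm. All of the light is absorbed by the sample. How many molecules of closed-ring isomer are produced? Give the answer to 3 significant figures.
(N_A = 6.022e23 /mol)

Moles of photons: 9.47e20 / 6.022e23 = 0.001573 mol.
Product: Φ × n_abs = 0.55 × 0.001573 = 8.652e-4 mol.
As a count: 8.652e-4 × 6.022e23 = 5.21e20.

5.21e20 molecules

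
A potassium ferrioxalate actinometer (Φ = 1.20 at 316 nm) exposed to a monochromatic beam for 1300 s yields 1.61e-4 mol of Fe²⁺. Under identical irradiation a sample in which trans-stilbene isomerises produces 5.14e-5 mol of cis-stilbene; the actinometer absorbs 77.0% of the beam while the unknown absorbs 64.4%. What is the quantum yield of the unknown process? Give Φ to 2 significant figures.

Photons absorbed by the actinometer: 1.61e-4 / 1.20 = 1.342e-4 mol.
Incident flux: 1.342e-4 / 0.770 = 1.743e-4 einstein.
Absorbed by unknown: 0.644 × 1.743e-4 = 1.122e-4 mol.
Φ(unknown) = 5.14e-5 / 1.122e-4 = 0.46.

Φ = 0.46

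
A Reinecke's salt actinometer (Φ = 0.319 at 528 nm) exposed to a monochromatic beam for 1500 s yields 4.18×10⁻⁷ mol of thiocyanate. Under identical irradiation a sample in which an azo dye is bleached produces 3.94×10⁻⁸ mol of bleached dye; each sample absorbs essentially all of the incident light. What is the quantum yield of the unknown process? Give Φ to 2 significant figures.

Photons absorbed by the actinometer: 4.18×10⁻⁷ / 0.319 = 1.310×10⁻⁶ mol.
Φ(unknown) = 3.94×10⁻⁸ / 1.310×10⁻⁶ = 0.030.

Φ = 0.030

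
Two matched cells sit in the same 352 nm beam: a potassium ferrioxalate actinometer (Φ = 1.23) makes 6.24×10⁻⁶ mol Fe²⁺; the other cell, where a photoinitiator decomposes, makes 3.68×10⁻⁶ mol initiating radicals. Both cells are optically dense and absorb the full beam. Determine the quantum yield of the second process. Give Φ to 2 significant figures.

Φ = 0.73

Photons absorbed by the actinometer: 6.24×10⁻⁶ / 1.23 = 5.073×10⁻⁶ mol.
Φ(unknown) = 3.68×10⁻⁶ / 5.073×10⁻⁶ = 0.73.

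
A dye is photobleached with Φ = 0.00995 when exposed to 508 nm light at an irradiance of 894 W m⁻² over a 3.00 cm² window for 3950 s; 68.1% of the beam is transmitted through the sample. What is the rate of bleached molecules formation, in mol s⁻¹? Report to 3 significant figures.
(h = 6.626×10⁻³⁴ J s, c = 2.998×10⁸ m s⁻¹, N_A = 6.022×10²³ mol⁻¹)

3.62×10⁻⁹ mol s⁻¹

Photon energy at 508 nm: hc/λ = (6.626×10⁻³⁴)(2.998×10⁸)/(508×10⁻⁹) = 3.910×10⁻¹⁹ J.
Energy delivered: (894 W m⁻²)(3.00×10⁻⁴ m²)(3950 s) = 1059 J.
Photons incident: 1059 / 3.910×10⁻¹⁹ = 2.708×10²¹, i.e. 2.708×10²¹/6.022×10²³ = 0.004497 mol.
Fraction absorbed: 1 − 68.1/100 = 0.3190.
Photons absorbed: 0.3190 × 0.004497 = 0.001435 mol.
Product formed: 0.00995 × 0.001435 = 1.428×10⁻⁵ mol.
Rate: 1.428×10⁻⁵ / 3950 s = 3.62×10⁻⁹ mol s⁻¹.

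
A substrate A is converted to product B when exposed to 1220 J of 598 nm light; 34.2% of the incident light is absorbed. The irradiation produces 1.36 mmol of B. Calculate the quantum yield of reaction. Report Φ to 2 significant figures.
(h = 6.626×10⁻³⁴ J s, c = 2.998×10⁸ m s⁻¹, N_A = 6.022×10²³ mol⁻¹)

Φ = 0.65

Product: 1.36 mmol = 0.00136 mol.
Photon energy at 598 nm: hc/λ = (6.626×10⁻³⁴)(2.998×10⁸)/(598×10⁻⁹) = 3.322×10⁻¹⁹ J.
Photons incident: 1220 / 3.322×10⁻¹⁹ = 3.672×10²¹, i.e. 3.672×10²¹/6.022×10²³ = 0.006098 mol.
Photons absorbed: 0.342 × 0.006098 = 0.002086 mol.
Φ = 0.00136 mol / 0.002086 mol photons = 0.65.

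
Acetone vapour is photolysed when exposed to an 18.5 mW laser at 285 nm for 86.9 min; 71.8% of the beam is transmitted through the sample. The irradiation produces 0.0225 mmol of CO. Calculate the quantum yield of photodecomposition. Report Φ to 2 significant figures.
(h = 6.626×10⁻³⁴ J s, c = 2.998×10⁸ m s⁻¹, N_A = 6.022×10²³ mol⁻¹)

Φ = 0.35

Product: 0.0225 mmol = 2.25×10⁻⁵ mol.
Photon energy at 285 nm: hc/λ = (6.626×10⁻³⁴)(2.998×10⁸)/(285×10⁻⁹) = 6.970×10⁻¹⁹ J.
Energy delivered: (18.5 mW)(5214 s) = 96.46 J.
Photons incident: 96.46 / 6.970×10⁻¹⁹ = 1.384×10²⁰, i.e. 1.384×10²⁰/6.022×10²³ = 2.298×10⁻⁴ mol.
Fraction absorbed: 1 − 71.8/100 = 0.2820.
Photons absorbed: 0.2820 × 2.298×10⁻⁴ = 6.480×10⁻⁵ mol.
Φ = 2.25×10⁻⁵ mol / 6.480×10⁻⁵ mol photons = 0.35.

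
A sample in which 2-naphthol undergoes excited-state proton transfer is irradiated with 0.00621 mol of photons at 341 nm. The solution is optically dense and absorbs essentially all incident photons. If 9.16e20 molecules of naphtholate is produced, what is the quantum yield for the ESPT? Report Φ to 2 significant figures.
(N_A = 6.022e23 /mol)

Product: 9.16e20 / 6.022e23 = 0.001521 mol.
Φ = 0.001521 mol / 0.00621 mol photons = 0.24.

Φ = 0.24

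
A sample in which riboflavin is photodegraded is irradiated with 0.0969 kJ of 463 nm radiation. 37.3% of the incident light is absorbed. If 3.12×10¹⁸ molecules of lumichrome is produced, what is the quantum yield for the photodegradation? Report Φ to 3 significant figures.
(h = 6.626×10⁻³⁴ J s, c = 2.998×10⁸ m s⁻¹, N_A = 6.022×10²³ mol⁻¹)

Φ = 0.0370

Product: 3.12×10¹⁸ / 6.022×10²³ = 5.181×10⁻⁶ mol.
Photon energy at 463 nm: hc/λ = (6.626×10⁻³⁴)(2.998×10⁸)/(463×10⁻⁹) = 4.290×10⁻¹⁹ J.
Incident energy: 0.0969 kJ = 96.9 J.
Photons incident: 96.9 / 4.290×10⁻¹⁹ = 2.259×10²⁰, i.e. 2.259×10²⁰/6.022×10²³ = 3.751×10⁻⁴ mol.
Photons absorbed: 0.373 × 3.751×10⁻⁴ = 1.399×10⁻⁴ mol.
Φ = 5.181×10⁻⁶ mol / 1.399×10⁻⁴ mol photons = 0.0370.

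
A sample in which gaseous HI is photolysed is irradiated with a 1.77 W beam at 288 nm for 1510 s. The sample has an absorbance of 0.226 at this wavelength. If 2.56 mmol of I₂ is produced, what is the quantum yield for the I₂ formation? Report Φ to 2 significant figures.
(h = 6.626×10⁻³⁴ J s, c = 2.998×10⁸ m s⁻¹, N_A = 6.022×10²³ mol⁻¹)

Product: 2.56 mmol = 0.00256 mol.
Photon energy at 288 nm: hc/λ = (6.626×10⁻³⁴)(2.998×10⁸)/(288×10⁻⁹) = 6.897×10⁻¹⁹ J.
Energy delivered: (1.77 W)(1510 s) = 2673 J.
Photons incident: 2673 / 6.897×10⁻¹⁹ = 3.876×10²¹, i.e. 3.876×10²¹/6.022×10²³ = 0.006436 mol.
Fraction absorbed: 1 − 10^(−0.226) = 0.4057.
Photons absorbed: 0.4057 × 0.006436 = 0.002611 mol.
Φ = 0.00256 mol / 0.002611 mol photons = 0.98.

Φ = 0.98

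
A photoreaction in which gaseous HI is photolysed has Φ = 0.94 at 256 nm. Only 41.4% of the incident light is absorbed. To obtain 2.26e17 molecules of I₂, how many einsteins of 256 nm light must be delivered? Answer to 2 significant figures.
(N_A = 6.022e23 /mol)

Product: 2.26e17 / 6.022e23 = 3.753e-7 mol.
Photons that must be absorbed: 3.753e-7 / 0.94 = 3.993e-7 mol.
Incident photons needed: 3.993e-7 / 0.414 = 9.645e-7 mol.

9.6e-7 einstein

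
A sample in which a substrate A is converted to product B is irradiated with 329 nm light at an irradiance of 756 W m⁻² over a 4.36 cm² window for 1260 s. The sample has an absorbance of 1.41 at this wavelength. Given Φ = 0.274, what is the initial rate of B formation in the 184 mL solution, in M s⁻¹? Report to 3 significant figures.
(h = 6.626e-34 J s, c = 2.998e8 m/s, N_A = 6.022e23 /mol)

Photon energy at 329 nm: hc/λ = (6.626e-34)(2.998e8)/(329e-9) = 6.038e-19 J.
Energy delivered: (756 W m⁻²)(4.36e-4 m²)(1260 s) = 415.3 J.
Photons incident: 415.3 / 6.038e-19 = 6.878e20, i.e. 6.878e20/6.022e23 = 0.001142 mol.
Fraction absorbed: 1 − 10^(−1.41) = 0.9611.
Photons absorbed: 0.9611 × 0.001142 = 0.001098 mol.
Product formed: 0.274 × 0.001098 = 3.009e-4 mol.
Rate: 3.009e-4 mol / (1260 s × 0.184 L) = 1.30e-6 M s⁻¹.

1.30e-6 M s⁻¹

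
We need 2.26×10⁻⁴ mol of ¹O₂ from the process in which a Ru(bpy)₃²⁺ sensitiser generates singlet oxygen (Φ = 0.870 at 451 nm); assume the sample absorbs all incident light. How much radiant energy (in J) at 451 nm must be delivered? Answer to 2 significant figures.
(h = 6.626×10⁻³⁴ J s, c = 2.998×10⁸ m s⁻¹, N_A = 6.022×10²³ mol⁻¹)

69 J

Photons that must be absorbed: 2.26×10⁻⁴ / 0.870 = 2.598×10⁻⁴ mol.
Photon energy: hc/λ = 4.405×10⁻¹⁹ J; per mole, 2.653×10⁵ J mol⁻¹.
Energy required: 2.598×10⁻⁴ × 2.653×10⁵ = 69 J.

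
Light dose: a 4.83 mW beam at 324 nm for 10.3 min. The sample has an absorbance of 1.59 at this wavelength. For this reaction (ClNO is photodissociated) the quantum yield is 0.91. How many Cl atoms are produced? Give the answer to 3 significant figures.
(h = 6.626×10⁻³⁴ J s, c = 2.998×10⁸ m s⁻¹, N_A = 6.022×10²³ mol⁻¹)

4.32×10¹⁸ atoms

Photon energy at 324 nm: hc/λ = (6.626×10⁻³⁴)(2.998×10⁸)/(324×10⁻⁹) = 6.131×10⁻¹⁹ J.
Energy delivered: (4.83 mW)(618 s) = 2.985 J.
Photons incident: 2.985 / 6.131×10⁻¹⁹ = 4.869×10¹⁸, i.e. 4.869×10¹⁸/6.022×10²³ = 8.085×10⁻⁶ mol.
Fraction absorbed: 1 − 10^(−1.59) = 0.9743.
Photons absorbed: 0.9743 × 8.085×10⁻⁶ = 7.877×10⁻⁶ mol.
Product: Φ × n_abs = 0.91 × 7.877×10⁻⁶ = 7.168×10⁻⁶ mol.
As a count: 7.168×10⁻⁶ × 6.022×10²³ = 4.32×10¹⁸.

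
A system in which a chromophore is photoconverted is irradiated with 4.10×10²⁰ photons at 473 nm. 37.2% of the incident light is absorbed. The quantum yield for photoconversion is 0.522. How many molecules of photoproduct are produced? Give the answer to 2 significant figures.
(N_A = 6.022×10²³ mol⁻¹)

8.0×10¹⁹ molecules

Moles of photons: 4.10×10²⁰ / 6.022×10²³ = 6.808×10⁻⁴ mol.
Photons absorbed: 0.372 × 6.808×10⁻⁴ = 2.533×10⁻⁴ mol.
Product: Φ × n_abs = 0.522 × 2.533×10⁻⁴ = 1.322×10⁻⁴ mol.
As a count: 1.322×10⁻⁴ × 6.022×10²³ = 8.0×10¹⁹.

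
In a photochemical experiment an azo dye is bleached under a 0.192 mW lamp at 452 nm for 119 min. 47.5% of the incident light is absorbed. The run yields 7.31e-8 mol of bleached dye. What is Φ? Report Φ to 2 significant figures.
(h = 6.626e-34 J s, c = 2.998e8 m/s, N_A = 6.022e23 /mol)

Photon energy at 452 nm: hc/λ = (6.626e-34)(2.998e8)/(452e-9) = 4.395e-19 J.
Energy delivered: (0.192 mW)(7140 s) = 1.371 J.
Photons incident: 1.371 / 4.395e-19 = 3.119e18, i.e. 3.119e18/6.022e23 = 5.179e-6 mol.
Photons absorbed: 0.475 × 5.179e-6 = 2.460e-6 mol.
Φ = 7.31e-8 mol / 2.460e-6 mol photons = 0.030.

Φ = 0.030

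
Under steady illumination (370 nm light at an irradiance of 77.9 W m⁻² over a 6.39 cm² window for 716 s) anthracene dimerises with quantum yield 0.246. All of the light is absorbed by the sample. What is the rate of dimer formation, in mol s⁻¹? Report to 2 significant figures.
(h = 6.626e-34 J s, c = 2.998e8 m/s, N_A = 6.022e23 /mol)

Photon energy at 370 nm: hc/λ = (6.626e-34)(2.998e8)/(370e-9) = 5.369e-19 J.
Energy delivered: (77.9 W m⁻²)(6.39e-4 m²)(716 s) = 35.64 J.
Photons incident: 35.64 / 5.369e-19 = 6.638e19, i.e. 6.638e19/6.022e23 = 1.102e-4 mol.
Product formed: 0.246 × 1.102e-4 = 2.711e-5 mol.
Rate: 2.711e-5 / 716 s = 3.8e-8 mol s⁻¹.

3.8e-8 mol s⁻¹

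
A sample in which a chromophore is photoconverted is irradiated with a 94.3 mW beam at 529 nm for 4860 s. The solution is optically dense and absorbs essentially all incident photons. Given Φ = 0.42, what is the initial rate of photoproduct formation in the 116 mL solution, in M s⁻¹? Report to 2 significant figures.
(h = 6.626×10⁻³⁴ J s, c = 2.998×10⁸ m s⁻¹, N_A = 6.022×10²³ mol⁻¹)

1.5×10⁻⁶ M s⁻¹

Photon energy at 529 nm: hc/λ = (6.626×10⁻³⁴)(2.998×10⁸)/(529×10⁻⁹) = 3.755×10⁻¹⁹ J.
Energy delivered: (94.3 mW)(4860 s) = 458.3 J.
Photons incident: 458.3 / 3.755×10⁻¹⁹ = 1.221×10²¹, i.e. 1.221×10²¹/6.022×10²³ = 0.002028 mol.
Product formed: 0.42 × 0.002028 = 8.518×10⁻⁴ mol.
Rate: 8.518×10⁻⁴ mol / (4860 s × 0.116 L) = 1.5×10⁻⁶ M s⁻¹.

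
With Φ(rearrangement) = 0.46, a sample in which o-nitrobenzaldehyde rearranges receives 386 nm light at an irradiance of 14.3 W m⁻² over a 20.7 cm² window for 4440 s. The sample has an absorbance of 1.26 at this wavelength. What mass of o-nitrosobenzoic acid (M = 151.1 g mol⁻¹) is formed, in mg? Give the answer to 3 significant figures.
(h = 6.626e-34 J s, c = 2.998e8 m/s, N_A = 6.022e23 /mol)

Photon energy at 386 nm: hc/λ = (6.626e-34)(2.998e8)/(386e-9) = 5.146e-19 J.
Energy delivered: (14.3 W m⁻²)(20.7e-4 m²)(4440 s) = 131.4 J.
Photons incident: 131.4 / 5.146e-19 = 2.553e20, i.e. 2.553e20/6.022e23 = 4.239e-4 mol.
Fraction absorbed: 1 − 10^(−1.26) = 0.9450.
Photons absorbed: 0.9450 × 4.239e-4 = 4.006e-4 mol.
Product: Φ × n_abs = 0.46 × 4.006e-4 = 1.843e-4 mol.
Mass: 1.843e-4 × 151.1 = 0.02785 g = 27.9 mg.

27.9 mg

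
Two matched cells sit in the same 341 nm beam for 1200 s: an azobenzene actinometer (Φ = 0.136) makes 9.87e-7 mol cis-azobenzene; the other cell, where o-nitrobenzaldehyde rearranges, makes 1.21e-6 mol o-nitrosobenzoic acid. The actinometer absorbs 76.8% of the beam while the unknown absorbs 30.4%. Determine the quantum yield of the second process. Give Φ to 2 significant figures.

Photons absorbed by the actinometer: 9.87e-7 / 0.136 = 7.257e-6 mol.
Incident flux: 7.257e-6 / 0.768 = 9.449e-6 einstein.
Absorbed by unknown: 0.304 × 9.449e-6 = 2.872e-6 mol.
Φ(unknown) = 1.21e-6 / 2.872e-6 = 0.42.

Φ = 0.42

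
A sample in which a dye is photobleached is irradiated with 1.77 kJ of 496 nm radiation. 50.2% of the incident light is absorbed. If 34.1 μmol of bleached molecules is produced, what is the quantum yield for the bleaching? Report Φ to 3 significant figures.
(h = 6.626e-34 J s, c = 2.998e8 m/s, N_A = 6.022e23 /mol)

Product: 34.1 μmol = 3.41e-5 mol.
Photon energy at 496 nm: hc/λ = (6.626e-34)(2.998e8)/(496e-9) = 4.005e-19 J.
Incident energy: 1.77 kJ = 1770 J.
Photons incident: 1770 / 4.005e-19 = 4.419e21, i.e. 4.419e21/6.022e23 = 0.007338 mol.
Photons absorbed: 0.502 × 0.007338 = 0.003684 mol.
Φ = 3.41e-5 mol / 0.003684 mol photons = 0.00926.

Φ = 0.00926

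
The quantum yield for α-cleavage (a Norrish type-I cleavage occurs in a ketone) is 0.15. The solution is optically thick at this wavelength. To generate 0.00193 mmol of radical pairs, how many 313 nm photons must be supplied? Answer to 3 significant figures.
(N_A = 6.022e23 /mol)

7.75e18 photons

Product: 0.00193 mmol = 1.93e-6 mol.
Photons that must be absorbed: 1.93e-6 / 0.15 = 1.287e-5 mol.
Photon count: 1.287e-5 × 6.022e23 = 7.75e18.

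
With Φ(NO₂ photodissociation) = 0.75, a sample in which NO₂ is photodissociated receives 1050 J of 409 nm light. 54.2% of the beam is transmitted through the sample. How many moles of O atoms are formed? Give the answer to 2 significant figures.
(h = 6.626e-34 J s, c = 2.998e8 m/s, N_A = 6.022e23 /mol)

Photon energy at 409 nm: hc/λ = (6.626e-34)(2.998e8)/(409e-9) = 4.857e-19 J.
Photons incident: 1050 / 4.857e-19 = 2.162e21, i.e. 2.162e21/6.022e23 = 0.003590 mol.
Fraction absorbed: 1 − 54.2/100 = 0.4580.
Photons absorbed: 0.4580 × 0.003590 = 0.001644 mol.
Product: Φ × n_abs = 0.75 × 0.001644 = 0.001233 mol.

0.0012 mol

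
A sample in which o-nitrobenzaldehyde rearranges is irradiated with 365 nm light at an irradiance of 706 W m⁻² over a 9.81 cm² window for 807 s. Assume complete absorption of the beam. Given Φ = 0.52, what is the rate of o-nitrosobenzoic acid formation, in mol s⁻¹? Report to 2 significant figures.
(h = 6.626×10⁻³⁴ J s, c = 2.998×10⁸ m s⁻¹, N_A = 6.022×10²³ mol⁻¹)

1.1×10⁻⁶ mol s⁻¹

Photon energy at 365 nm: hc/λ = (6.626×10⁻³⁴)(2.998×10⁸)/(365×10⁻⁹) = 5.442×10⁻¹⁹ J.
Energy delivered: (706 W m⁻²)(9.81×10⁻⁴ m²)(807 s) = 558.9 J.
Photons incident: 558.9 / 5.442×10⁻¹⁹ = 1.027×10²¹, i.e. 1.027×10²¹/6.022×10²³ = 0.001705 mol.
Product formed: 0.52 × 0.001705 = 8.866×10⁻⁴ mol.
Rate: 8.866×10⁻⁴ / 807 s = 1.1×10⁻⁶ mol s⁻¹.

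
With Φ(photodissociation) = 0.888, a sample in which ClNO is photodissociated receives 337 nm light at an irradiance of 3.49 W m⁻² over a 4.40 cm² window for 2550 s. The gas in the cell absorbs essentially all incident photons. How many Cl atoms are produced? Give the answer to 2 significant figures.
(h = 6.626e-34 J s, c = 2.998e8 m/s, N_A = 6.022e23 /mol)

5.9e18 atoms

Photon energy at 337 nm: hc/λ = (6.626e-34)(2.998e8)/(337e-9) = 5.895e-19 J.
Energy delivered: (3.49 W m⁻²)(4.40e-4 m²)(2550 s) = 3.916 J.
Photons incident: 3.916 / 5.895e-19 = 6.643e18, i.e. 6.643e18/6.022e23 = 1.103e-5 mol.
Product: Φ × n_abs = 0.888 × 1.103e-5 = 9.795e-6 mol.
As a count: 9.795e-6 × 6.022e23 = 5.9e18.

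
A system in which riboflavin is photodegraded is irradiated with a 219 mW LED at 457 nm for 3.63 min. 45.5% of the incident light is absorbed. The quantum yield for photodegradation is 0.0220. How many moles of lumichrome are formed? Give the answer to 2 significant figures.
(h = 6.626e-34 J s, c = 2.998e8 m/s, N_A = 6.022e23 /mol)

Photon energy at 457 nm: hc/λ = (6.626e-34)(2.998e8)/(457e-9) = 4.347e-19 J.
Energy delivered: (219 mW)(217.8 s) = 47.70 J.
Photons incident: 47.70 / 4.347e-19 = 1.097e20, i.e. 1.097e20/6.022e23 = 1.822e-4 mol.
Photons absorbed: 0.455 × 1.822e-4 = 8.290e-5 mol.
Product: Φ × n_abs = 0.0220 × 8.290e-5 = 1.824e-6 mol.

1.8e-6 mol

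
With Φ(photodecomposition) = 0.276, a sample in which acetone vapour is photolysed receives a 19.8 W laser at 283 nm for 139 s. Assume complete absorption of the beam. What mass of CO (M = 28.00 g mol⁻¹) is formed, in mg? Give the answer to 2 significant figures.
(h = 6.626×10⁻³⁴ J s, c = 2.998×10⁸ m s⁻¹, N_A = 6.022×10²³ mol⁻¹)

50 mg

Photon energy at 283 nm: hc/λ = (6.626×10⁻³⁴)(2.998×10⁸)/(283×10⁻⁹) = 7.019×10⁻¹⁹ J.
Energy delivered: (19.8 W)(139 s) = 2752 J.
Photons incident: 2752 / 7.019×10⁻¹⁹ = 3.921×10²¹, i.e. 3.921×10²¹/6.022×10²³ = 0.006511 mol.
Product: Φ × n_abs = 0.276 × 0.006511 = 0.001797 mol.
Mass: 0.001797 × 28.00 = 0.05032 g = 50 mg.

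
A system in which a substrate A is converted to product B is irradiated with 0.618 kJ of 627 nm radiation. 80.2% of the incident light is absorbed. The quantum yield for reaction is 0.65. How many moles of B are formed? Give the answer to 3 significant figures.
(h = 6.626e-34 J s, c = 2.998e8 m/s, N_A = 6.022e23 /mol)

Photon energy at 627 nm: hc/λ = (6.626e-34)(2.998e8)/(627e-9) = 3.168e-19 J.
Incident energy: 0.618 kJ = 618 J.
Photons incident: 618 / 3.168e-19 = 1.951e21, i.e. 1.951e21/6.022e23 = 0.003240 mol.
Photons absorbed: 0.802 × 0.003240 = 0.002598 mol.
Product: Φ × n_abs = 0.65 × 0.002598 = 0.001689 mol.

0.00169 mol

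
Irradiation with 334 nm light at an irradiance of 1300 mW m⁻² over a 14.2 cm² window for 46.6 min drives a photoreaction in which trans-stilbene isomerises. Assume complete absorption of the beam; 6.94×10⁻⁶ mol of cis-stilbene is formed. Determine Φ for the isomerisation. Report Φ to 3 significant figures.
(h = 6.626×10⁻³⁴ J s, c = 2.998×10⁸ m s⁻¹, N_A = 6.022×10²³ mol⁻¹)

Photon energy at 334 nm: hc/λ = (6.626×10⁻³⁴)(2.998×10⁸)/(334×10⁻⁹) = 5.948×10⁻¹⁹ J.
Energy delivered: (1300 mW m⁻²)(14.2×10⁻⁴ m²)(2796 s) = 5.161 J.
Photons incident: 5.161 / 5.948×10⁻¹⁹ = 8.677×10¹⁸, i.e. 8.677×10¹⁸/6.022×10²³ = 1.441×10⁻⁵ mol.
Φ = 6.94×10⁻⁶ mol / 1.441×10⁻⁵ mol photons = 0.482.

Φ = 0.482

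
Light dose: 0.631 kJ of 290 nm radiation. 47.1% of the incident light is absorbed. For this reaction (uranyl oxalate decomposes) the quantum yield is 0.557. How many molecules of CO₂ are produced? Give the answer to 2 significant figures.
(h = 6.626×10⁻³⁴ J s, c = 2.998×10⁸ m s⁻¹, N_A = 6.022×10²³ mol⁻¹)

Photon energy at 290 nm: hc/λ = (6.626×10⁻³⁴)(2.998×10⁸)/(290×10⁻⁹) = 6.850×10⁻¹⁹ J.
Incident energy: 0.631 kJ = 631 J.
Photons incident: 631 / 6.850×10⁻¹⁹ = 9.212×10²⁰, i.e. 9.212×10²⁰/6.022×10²³ = 0.001530 mol.
Photons absorbed: 0.471 × 0.001530 = 7.206×10⁻⁴ mol.
Product: Φ × n_abs = 0.557 × 7.206×10⁻⁴ = 4.014×10⁻⁴ mol.
As a count: 4.014×10⁻⁴ × 6.022×10²³ = 2.4×10²⁰.

2.4×10²⁰ molecules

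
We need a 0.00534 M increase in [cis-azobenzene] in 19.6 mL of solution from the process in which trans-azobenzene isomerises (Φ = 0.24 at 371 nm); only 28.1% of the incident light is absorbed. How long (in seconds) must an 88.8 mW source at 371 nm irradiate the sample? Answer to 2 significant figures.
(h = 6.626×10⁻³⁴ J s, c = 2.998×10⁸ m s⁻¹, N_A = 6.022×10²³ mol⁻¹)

Product: (0.00534 M)(0.0196 L) = 1.047×10⁻⁴ mol.
Photons that must be absorbed: 1.047×10⁻⁴ / 0.24 = 4.363×10⁻⁴ mol.
Incident photons needed: 4.363×10⁻⁴ / 0.281 = 0.001553 mol.
Photon energy: hc/λ = 5.354×10⁻¹⁹ J; per mole, 3.224×10⁵ J mol⁻¹.
Energy required: 0.001553 × 3.224×10⁵ = 500.7 J.
Time: 500.7 J / 0.0888 W = 5600 s.

t ≈ 5600 s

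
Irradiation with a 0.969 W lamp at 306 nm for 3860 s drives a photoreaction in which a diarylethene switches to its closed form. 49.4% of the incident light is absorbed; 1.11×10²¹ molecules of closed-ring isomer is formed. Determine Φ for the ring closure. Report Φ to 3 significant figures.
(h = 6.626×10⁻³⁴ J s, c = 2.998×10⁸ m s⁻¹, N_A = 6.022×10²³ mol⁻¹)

Product: 1.11×10²¹ / 6.022×10²³ = 0.001843 mol.
Photon energy at 306 nm: hc/λ = (6.626×10⁻³⁴)(2.998×10⁸)/(306×10⁻⁹) = 6.492×10⁻¹⁹ J.
Energy delivered: (0.969 W)(3860 s) = 3740 J.
Photons incident: 3740 / 6.492×10⁻¹⁹ = 5.761×10²¹, i.e. 5.761×10²¹/6.022×10²³ = 0.009567 mol.
Photons absorbed: 0.494 × 0.009567 = 0.004726 mol.
Φ = 0.001843 mol / 0.004726 mol photons = 0.390.

Φ = 0.390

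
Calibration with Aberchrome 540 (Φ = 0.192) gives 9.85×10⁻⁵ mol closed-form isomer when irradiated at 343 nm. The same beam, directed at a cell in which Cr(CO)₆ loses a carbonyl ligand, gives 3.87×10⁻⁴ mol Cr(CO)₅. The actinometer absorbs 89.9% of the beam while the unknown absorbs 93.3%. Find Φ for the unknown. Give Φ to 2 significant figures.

Photons absorbed by the actinometer: 9.85×10⁻⁵ / 0.192 = 5.130×10⁻⁴ mol.
Incident flux: 5.130×10⁻⁴ / 0.899 = 5.706×10⁻⁴ einstein.
Absorbed by unknown: 0.933 × 5.706×10⁻⁴ = 5.324×10⁻⁴ mol.
Φ(unknown) = 3.87×10⁻⁴ / 5.324×10⁻⁴ = 0.73.

Φ = 0.73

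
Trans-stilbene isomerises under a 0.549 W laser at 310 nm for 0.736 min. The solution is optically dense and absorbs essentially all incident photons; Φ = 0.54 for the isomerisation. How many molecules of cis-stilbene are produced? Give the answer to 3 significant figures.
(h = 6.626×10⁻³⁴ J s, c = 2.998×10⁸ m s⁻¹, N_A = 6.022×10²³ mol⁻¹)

Photon energy at 310 nm: hc/λ = (6.626×10⁻³⁴)(2.998×10⁸)/(310×10⁻⁹) = 6.408×10⁻¹⁹ J.
Energy delivered: (0.549 W)(44.16 s) = 24.24 J.
Photons incident: 24.24 / 6.408×10⁻¹⁹ = 3.783×10¹⁹, i.e. 3.783×10¹⁹/6.022×10²³ = 6.282×10⁻⁵ mol.
Product: Φ × n_abs = 0.54 × 6.282×10⁻⁵ = 3.392×10⁻⁵ mol.
As a count: 3.392×10⁻⁵ × 6.022×10²³ = 2.04×10¹⁹.

2.04×10¹⁹ molecules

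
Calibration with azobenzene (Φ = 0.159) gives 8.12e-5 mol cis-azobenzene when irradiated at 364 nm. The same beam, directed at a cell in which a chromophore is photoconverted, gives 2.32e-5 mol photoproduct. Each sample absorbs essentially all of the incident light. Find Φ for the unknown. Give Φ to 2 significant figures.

Photons absorbed by the actinometer: 8.12e-5 / 0.159 = 5.107e-4 mol.
Φ(unknown) = 2.32e-5 / 5.107e-4 = 0.045.

Φ = 0.045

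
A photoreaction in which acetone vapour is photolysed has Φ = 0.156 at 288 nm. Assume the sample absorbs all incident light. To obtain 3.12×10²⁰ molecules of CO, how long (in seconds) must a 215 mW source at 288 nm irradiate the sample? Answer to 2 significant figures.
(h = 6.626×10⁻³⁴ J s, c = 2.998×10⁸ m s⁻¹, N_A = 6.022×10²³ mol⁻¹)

t ≈ 6400 s

Product: 3.12×10²⁰ / 6.022×10²³ = 5.181×10⁻⁴ mol.
Photons that must be absorbed: 5.181×10⁻⁴ / 0.156 = 0.003321 mol.
Photon energy: hc/λ = 6.897×10⁻¹⁹ J; per mole, 4.153×10⁵ J mol⁻¹.
Energy required: 0.003321 × 4.153×10⁵ = 1379 J.
Time: 1379 J / 0.215 W = 6400 s.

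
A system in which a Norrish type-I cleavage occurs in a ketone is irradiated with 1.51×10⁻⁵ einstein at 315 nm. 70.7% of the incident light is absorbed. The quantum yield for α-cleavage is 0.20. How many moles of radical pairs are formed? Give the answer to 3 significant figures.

Photons absorbed: 0.707 × 1.51×10⁻⁵ = 1.068×10⁻⁵ mol.
Product: Φ × n_abs = 0.20 × 1.068×10⁻⁵ = 2.136×10⁻⁶ mol.

2.14×10⁻⁶ mol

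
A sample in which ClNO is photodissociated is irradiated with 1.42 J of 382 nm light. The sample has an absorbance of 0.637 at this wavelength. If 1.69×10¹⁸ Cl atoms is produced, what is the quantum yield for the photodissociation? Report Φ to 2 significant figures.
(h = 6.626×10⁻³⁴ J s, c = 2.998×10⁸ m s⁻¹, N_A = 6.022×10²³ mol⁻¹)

Φ = 0.80

Product: 1.69×10¹⁸ / 6.022×10²³ = 2.806×10⁻⁶ mol.
Photon energy at 382 nm: hc/λ = (6.626×10⁻³⁴)(2.998×10⁸)/(382×10⁻⁹) = 5.200×10⁻¹⁹ J.
Photons incident: 1.42 / 5.200×10⁻¹⁹ = 2.731×10¹⁸, i.e. 2.731×10¹⁸/6.022×10²³ = 4.535×10⁻⁶ mol.
Fraction absorbed: 1 − 10^(−0.637) = 0.7693.
Photons absorbed: 0.7693 × 4.535×10⁻⁶ = 3.489×10⁻⁶ mol.
Φ = 2.806×10⁻⁶ mol / 3.489×10⁻⁶ mol photons = 0.80.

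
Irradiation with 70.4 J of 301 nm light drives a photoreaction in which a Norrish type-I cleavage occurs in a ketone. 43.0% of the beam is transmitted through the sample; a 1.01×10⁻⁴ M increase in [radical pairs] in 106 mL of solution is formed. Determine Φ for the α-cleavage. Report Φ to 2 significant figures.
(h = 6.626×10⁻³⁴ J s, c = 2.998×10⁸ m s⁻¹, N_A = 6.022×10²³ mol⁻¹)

Φ = 0.11

Product: (1.01×10⁻⁴ M)(0.106 L) = 1.071×10⁻⁵ mol.
Photon energy at 301 nm: hc/λ = (6.626×10⁻³⁴)(2.998×10⁸)/(301×10⁻⁹) = 6.600×10⁻¹⁹ J.
Photons incident: 70.4 / 6.600×10⁻¹⁹ = 1.067×10²⁰, i.e. 1.067×10²⁰/6.022×10²³ = 1.772×10⁻⁴ mol.
Fraction absorbed: 1 − 43.0/100 = 0.5700.
Photons absorbed: 0.5700 × 1.772×10⁻⁴ = 1.010×10⁻⁴ mol.
Φ = 1.071×10⁻⁵ mol / 1.010×10⁻⁴ mol photons = 0.11.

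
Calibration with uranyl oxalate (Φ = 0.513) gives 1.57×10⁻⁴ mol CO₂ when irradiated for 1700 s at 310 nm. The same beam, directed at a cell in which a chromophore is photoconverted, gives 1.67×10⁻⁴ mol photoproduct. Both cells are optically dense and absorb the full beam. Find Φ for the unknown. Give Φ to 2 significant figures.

Photons absorbed by the actinometer: 1.57×10⁻⁴ / 0.513 = 3.060×10⁻⁴ mol.
Φ(unknown) = 1.67×10⁻⁴ / 3.060×10⁻⁴ = 0.55.

Φ = 0.55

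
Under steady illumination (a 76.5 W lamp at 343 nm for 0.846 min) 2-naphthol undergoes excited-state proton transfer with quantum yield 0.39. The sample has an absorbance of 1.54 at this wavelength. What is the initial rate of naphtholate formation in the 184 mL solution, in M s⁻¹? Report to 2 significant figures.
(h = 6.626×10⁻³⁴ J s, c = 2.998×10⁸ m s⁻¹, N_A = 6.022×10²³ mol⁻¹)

4.5×10⁻⁴ M s⁻¹

Photon energy at 343 nm: hc/λ = (6.626×10⁻³⁴)(2.998×10⁸)/(343×10⁻⁹) = 5.791×10⁻¹⁹ J.
Energy delivered: (76.5 W)(50.76 s) = 3883 J.
Photons incident: 3883 / 5.791×10⁻¹⁹ = 6.705×10²¹, i.e. 6.705×10²¹/6.022×10²³ = 0.01113 mol.
Fraction absorbed: 1 − 10^(−1.54) = 0.9712.
Photons absorbed: 0.9712 × 0.01113 = 0.01081 mol.
Product formed: 0.39 × 0.01081 = 0.004216 mol.
Rate: 0.004216 mol / (50.76 s × 0.184 L) = 4.5×10⁻⁴ M s⁻¹.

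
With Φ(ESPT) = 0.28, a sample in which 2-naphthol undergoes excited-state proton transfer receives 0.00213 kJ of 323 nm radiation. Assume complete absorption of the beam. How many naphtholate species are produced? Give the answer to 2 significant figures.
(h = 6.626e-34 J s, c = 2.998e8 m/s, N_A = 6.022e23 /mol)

Photon energy at 323 nm: hc/λ = (6.626e-34)(2.998e8)/(323e-9) = 6.150e-19 J.
Incident energy: 0.00213 kJ = 2.13 J.
Photons incident: 2.13 / 6.150e-19 = 3.463e18, i.e. 3.463e18/6.022e23 = 5.751e-6 mol.
Product: Φ × n_abs = 0.28 × 5.751e-6 = 1.610e-6 mol.
As a count: 1.610e-6 × 6.022e23 = 9.7e17.

9.7e17 species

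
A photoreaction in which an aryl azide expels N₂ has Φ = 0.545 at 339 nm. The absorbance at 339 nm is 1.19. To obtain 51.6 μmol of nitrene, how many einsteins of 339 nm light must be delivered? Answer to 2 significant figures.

1.0×10⁻⁴ einstein

Product: 51.6 μmol = 5.16×10⁻⁵ mol.
Photons that must be absorbed: 5.16×10⁻⁵ / 0.545 = 9.468×10⁻⁵ mol.
Fraction absorbed: 1 − 10^(−1.19) = 0.9354.
Incident photons needed: 9.468×10⁻⁵ / 0.9354 = 1.012×10⁻⁴ mol.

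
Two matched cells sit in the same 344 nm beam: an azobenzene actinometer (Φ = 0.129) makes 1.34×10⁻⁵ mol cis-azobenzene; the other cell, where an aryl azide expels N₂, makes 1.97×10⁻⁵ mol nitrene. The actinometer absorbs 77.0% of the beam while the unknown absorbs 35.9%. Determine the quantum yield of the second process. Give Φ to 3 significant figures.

Φ = 0.407

Photons absorbed by the actinometer: 1.34×10⁻⁵ / 0.129 = 1.039×10⁻⁴ mol.
Incident flux: 1.039×10⁻⁴ / 0.770 = 1.349×10⁻⁴ einstein.
Absorbed by unknown: 0.359 × 1.349×10⁻⁴ = 4.843×10⁻⁵ mol.
Φ(unknown) = 1.97×10⁻⁵ / 4.843×10⁻⁵ = 0.407.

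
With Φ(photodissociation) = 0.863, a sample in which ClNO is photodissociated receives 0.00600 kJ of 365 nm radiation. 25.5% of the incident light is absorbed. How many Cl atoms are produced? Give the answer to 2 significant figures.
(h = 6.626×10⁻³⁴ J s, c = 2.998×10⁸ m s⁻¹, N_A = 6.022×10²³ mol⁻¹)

Photon energy at 365 nm: hc/λ = (6.626×10⁻³⁴)(2.998×10⁸)/(365×10⁻⁹) = 5.442×10⁻¹⁹ J.
Incident energy: 0.00600 kJ = 6.00 J.
Photons incident: 6.00 / 5.442×10⁻¹⁹ = 1.103×10¹⁹, i.e. 1.103×10¹⁹/6.022×10²³ = 1.832×10⁻⁵ mol.
Photons absorbed: 0.255 × 1.832×10⁻⁵ = 4.672×10⁻⁶ mol.
Product: Φ × n_abs = 0.863 × 4.672×10⁻⁶ = 4.032×10⁻⁶ mol.
As a count: 4.032×10⁻⁶ × 6.022×10²³ = 2.4×10¹⁸.

2.4×10¹⁸ atoms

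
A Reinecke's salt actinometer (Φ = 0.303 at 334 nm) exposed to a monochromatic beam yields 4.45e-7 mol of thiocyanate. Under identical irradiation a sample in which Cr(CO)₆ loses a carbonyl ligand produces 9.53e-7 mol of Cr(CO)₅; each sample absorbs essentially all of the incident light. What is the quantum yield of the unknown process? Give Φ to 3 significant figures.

Photons absorbed by the actinometer: 4.45e-7 / 0.303 = 1.469e-6 mol.
Φ(unknown) = 9.53e-7 / 1.469e-6 = 0.649.

Φ = 0.649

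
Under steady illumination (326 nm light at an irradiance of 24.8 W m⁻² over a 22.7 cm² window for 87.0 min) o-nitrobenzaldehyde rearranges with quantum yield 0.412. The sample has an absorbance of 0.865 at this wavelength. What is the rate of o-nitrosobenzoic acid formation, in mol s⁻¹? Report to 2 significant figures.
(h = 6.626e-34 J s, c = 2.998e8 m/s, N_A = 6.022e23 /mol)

5.5e-8 mol s⁻¹

Photon energy at 326 nm: hc/λ = (6.626e-34)(2.998e8)/(326e-9) = 6.093e-19 J.
Energy delivered: (24.8 W m⁻²)(22.7e-4 m²)(5220 s) = 293.9 J.
Photons incident: 293.9 / 6.093e-19 = 4.824e20, i.e. 4.824e20/6.022e23 = 8.011e-4 mol.
Fraction absorbed: 1 − 10^(−0.865) = 0.8635.
Photons absorbed: 0.8635 × 8.011e-4 = 6.917e-4 mol.
Product formed: 0.412 × 6.917e-4 = 2.850e-4 mol.
Rate: 2.850e-4 / 5220 s = 5.5e-8 mol s⁻¹.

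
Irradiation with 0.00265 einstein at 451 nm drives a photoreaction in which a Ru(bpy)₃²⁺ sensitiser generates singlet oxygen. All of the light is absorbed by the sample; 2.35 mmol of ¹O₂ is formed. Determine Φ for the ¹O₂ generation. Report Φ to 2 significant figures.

Product: 2.35 mmol = 0.00235 mol.
Φ = 0.00235 mol / 0.00265 mol photons = 0.89.

Φ = 0.89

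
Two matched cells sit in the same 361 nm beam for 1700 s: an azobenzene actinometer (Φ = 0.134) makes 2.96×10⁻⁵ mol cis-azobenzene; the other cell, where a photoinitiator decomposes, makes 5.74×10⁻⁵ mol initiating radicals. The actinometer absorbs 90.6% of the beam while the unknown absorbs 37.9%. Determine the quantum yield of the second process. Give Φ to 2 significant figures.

Φ = 0.62

Photons absorbed by the actinometer: 2.96×10⁻⁵ / 0.134 = 2.209×10⁻⁴ mol.
Incident flux: 2.209×10⁻⁴ / 0.906 = 2.438×10⁻⁴ einstein.
Absorbed by unknown: 0.379 × 2.438×10⁻⁴ = 9.240×10⁻⁵ mol.
Φ(unknown) = 5.74×10⁻⁵ / 9.240×10⁻⁵ = 0.62.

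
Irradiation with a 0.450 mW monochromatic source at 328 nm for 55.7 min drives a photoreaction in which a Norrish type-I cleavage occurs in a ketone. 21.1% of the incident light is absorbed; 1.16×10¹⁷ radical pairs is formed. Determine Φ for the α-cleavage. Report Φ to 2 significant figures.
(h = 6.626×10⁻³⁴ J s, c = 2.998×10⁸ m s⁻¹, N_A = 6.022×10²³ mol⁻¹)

Product: 1.16×10¹⁷ / 6.022×10²³ = 1.926×10⁻⁷ mol.
Photon energy at 328 nm: hc/λ = (6.626×10⁻³⁴)(2.998×10⁸)/(328×10⁻⁹) = 6.056×10⁻¹⁹ J.
Energy delivered: (0.450 mW)(3342 s) = 1.504 J.
Photons incident: 1.504 / 6.056×10⁻¹⁹ = 2.483×10¹⁸, i.e. 2.483×10¹⁸/6.022×10²³ = 4.123×10⁻⁶ mol.
Photons absorbed: 0.211 × 4.123×10⁻⁶ = 8.700×10⁻⁷ mol.
Φ = 1.926×10⁻⁷ mol / 8.700×10⁻⁷ mol photons = 0.22.

Φ = 0.22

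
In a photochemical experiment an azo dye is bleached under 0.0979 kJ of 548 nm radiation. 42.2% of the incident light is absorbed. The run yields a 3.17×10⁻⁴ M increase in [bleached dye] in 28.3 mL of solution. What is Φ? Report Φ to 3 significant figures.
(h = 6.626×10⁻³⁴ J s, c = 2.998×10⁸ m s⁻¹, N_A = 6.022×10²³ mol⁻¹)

Product: (3.17×10⁻⁴ M)(0.0283 L) = 8.971×10⁻⁶ mol.
Photon energy at 548 nm: hc/λ = (6.626×10⁻³⁴)(2.998×10⁸)/(548×10⁻⁹) = 3.625×10⁻¹⁹ J.
Incident energy: 0.0979 kJ = 97.9 J.
Photons incident: 97.9 / 3.625×10⁻¹⁹ = 2.701×10²⁰, i.e. 2.701×10²⁰/6.022×10²³ = 4.485×10⁻⁴ mol.
Photons absorbed: 0.422 × 4.485×10⁻⁴ = 1.893×10⁻⁴ mol.
Φ = 8.971×10⁻⁶ mol / 1.893×10⁻⁴ mol photons = 0.0474.

Φ = 0.0474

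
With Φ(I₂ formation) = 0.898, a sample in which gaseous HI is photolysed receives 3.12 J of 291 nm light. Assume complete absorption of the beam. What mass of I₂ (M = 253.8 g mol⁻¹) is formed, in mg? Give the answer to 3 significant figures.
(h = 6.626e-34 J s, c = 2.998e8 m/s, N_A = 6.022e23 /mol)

1.73 mg

Photon energy at 291 nm: hc/λ = (6.626e-34)(2.998e8)/(291e-9) = 6.826e-19 J.
Photons incident: 3.12 / 6.826e-19 = 4.571e18, i.e. 4.571e18/6.022e23 = 7.591e-6 mol.
Product: Φ × n_abs = 0.898 × 7.591e-6 = 6.817e-6 mol.
Mass: 6.817e-6 × 253.8 = 0.001730 g = 1.73 mg.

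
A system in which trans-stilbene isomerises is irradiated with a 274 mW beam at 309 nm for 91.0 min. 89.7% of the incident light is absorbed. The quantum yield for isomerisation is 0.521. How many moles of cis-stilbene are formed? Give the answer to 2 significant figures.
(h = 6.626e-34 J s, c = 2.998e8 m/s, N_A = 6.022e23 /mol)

0.0018 mol

Photon energy at 309 nm: hc/λ = (6.626e-34)(2.998e8)/(309e-9) = 6.429e-19 J.
Energy delivered: (274 mW)(5460 s) = 1496 J.
Photons incident: 1496 / 6.429e-19 = 2.327e21, i.e. 2.327e21/6.022e23 = 0.003864 mol.
Photons absorbed: 0.897 × 0.003864 = 0.003466 mol.
Product: Φ × n_abs = 0.521 × 0.003466 = 0.001806 mol.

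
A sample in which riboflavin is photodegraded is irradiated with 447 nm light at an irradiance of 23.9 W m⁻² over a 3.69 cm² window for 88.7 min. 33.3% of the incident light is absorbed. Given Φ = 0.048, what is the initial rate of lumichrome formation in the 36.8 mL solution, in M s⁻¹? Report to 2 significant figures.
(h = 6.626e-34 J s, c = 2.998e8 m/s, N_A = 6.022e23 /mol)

1.4e-8 M s⁻¹

Photon energy at 447 nm: hc/λ = (6.626e-34)(2.998e8)/(447e-9) = 4.444e-19 J.
Energy delivered: (23.9 W m⁻²)(3.69e-4 m²)(5322 s) = 46.94 J.
Photons incident: 46.94 / 4.444e-19 = 1.056e20, i.e. 1.056e20/6.022e23 = 1.754e-4 mol.
Photons absorbed: 0.333 × 1.754e-4 = 5.841e-5 mol.
Product formed: 0.048 × 5.841e-5 = 2.804e-6 mol.
Rate: 2.804e-6 mol / (5322 s × 0.0368 L) = 1.4e-8 M s⁻¹.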